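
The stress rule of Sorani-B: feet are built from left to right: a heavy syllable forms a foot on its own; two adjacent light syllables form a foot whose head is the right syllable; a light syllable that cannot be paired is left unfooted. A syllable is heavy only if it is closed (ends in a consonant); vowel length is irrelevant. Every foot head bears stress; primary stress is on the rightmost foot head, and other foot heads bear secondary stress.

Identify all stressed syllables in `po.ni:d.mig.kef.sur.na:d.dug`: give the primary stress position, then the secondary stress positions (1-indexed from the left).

primary 7, secondary 2, 3, 4, 5, 6

Weights: 1 po L, 2 ni:d H, 3 mig H, 4 kef H, 5 sur H, 6 na:d H, 7 dug H.
Parse left to right (heavy = foot alone; LL = one foot; stranded L unfooted): po (ˈni:d) (ˈmig) (ˈkef) (ˈsur) (ˈna:d) (ˈdug).
Foot heads: 2, 3, 4, 5, 6, 7.
Primary stress on the rightmost head = syllable 7.
Secondary stress on 2, 3, 4, 5, 6: po.ˌni:d.ˌmig.ˌkef.ˌsur.ˌna:d.ˈdug.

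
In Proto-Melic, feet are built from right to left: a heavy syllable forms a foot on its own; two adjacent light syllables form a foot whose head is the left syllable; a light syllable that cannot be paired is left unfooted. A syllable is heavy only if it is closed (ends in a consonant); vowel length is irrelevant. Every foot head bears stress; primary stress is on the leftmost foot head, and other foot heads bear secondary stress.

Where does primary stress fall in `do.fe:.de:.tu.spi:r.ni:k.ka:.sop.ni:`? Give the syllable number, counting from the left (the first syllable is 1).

1

Weights: 1 do L, 2 fe: L, 3 de: L, 4 tu L, 5 spi:r H, 6 ni:k H, 7 ka: L, 8 sop H, 9 ni: L.
Parse right to left (heavy = foot alone; LL = one foot; stranded L unfooted): (ˈdo.fe:) (ˈde:.tu) (ˈspi:r) (ˈni:k) ka: (ˈsop) ni:.
Foot heads: 1, 3, 5, 6, 8.
Primary stress on the leftmost head = syllable 1.
Primary stress: syllable 1 → ˈdo.fe:.de:.tu.spi:r.ni:k.ka:.sop.ni:.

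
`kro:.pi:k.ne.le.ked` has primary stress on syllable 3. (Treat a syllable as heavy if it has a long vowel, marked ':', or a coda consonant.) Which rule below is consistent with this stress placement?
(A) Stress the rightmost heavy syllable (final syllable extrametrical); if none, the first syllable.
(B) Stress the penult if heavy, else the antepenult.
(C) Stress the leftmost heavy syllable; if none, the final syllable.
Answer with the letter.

Rule A → syllable 2 (observed: 3).
Rule B → syllable 3 ✓.
Rule C → syllable 1 (observed: 3).

B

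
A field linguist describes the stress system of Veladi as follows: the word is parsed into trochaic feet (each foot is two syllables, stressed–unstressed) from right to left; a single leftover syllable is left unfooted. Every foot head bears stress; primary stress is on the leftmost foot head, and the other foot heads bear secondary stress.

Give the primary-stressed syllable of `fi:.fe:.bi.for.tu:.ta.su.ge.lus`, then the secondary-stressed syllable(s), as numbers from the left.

primary 2, secondary 4, 6, 8

Parse right to left into trochaic (ˈσσ) feet: fi: (ˈfe:.bi) (ˈfor.tu:) (ˈta.su) (ˈge.lus). Syllable 1 is left unfooted.
Foot heads (stressed positions): 2, 4, 6, 8.
End Rule Leftmost: primary stress on the leftmost head = syllable 2.
Secondary stress on 4, 6, 8: fi:.ˈfe:.bi.ˌfor.tu:.ˌta.su.ˌge.lus.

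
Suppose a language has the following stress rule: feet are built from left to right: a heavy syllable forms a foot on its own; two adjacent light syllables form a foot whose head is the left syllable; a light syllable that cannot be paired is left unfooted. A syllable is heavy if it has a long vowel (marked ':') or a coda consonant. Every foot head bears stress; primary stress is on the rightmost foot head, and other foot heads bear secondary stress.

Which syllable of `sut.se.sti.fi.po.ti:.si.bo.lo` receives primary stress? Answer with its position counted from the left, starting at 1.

Weights: 1 sut H, 2 se L, 3 sti L, 4 fi L, 5 po L, 6 ti: H, 7 si L, 8 bo L, 9 lo L.
Parse left to right (heavy = foot alone; LL = one foot; stranded L unfooted): (ˈsut) (ˈse.sti) (ˈfi.po) (ˈti:) (ˈsi.bo) lo.
Foot heads: 1, 2, 4, 6, 7.
Primary stress on the rightmost head = syllable 7.
Primary stress: syllable 7 → sut.se.sti.fi.po.ti:.ˈsi.bo.lo.

7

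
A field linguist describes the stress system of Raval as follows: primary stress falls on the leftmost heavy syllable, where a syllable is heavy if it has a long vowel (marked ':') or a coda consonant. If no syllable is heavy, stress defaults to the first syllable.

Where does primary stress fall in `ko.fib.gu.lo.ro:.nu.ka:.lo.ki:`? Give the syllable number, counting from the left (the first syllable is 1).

Weights: 1 ko L, 2 fib H, 3 gu L, 4 lo L, 5 ro: H, 6 nu L, 7 ka: H, 8 lo L, 9 ki: H.
Heavy syllables in the domain: 2, 5, 7, 9. The leftmost is syllable 2 (fib).
Primary stress: syllable 2 → ko.ˈfib.gu.lo.ro:.nu.ka:.lo.ki:.

2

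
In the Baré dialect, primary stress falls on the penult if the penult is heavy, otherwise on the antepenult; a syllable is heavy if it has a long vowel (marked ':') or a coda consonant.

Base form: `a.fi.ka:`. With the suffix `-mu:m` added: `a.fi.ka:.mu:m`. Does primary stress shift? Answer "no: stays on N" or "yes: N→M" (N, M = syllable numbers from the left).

Base `a.fi.ka:` (3 syllables):
  Weights: 1 a L, 2 fi L, 3 ka: H.
  The penult (syllable 2, fi) is light, so stress falls on the antepenult (syllable 1, a).
  → primary stress on syllable 1.
Suffixed `a.fi.ka:.mu:m` (4 syllables):
  Weights: 2 fi L, 3 ka: H, 4 mu:m H.
  The penult (syllable 3, ka:) is heavy, so it takes stress.
  → primary stress on syllable 3.

yes: 1→3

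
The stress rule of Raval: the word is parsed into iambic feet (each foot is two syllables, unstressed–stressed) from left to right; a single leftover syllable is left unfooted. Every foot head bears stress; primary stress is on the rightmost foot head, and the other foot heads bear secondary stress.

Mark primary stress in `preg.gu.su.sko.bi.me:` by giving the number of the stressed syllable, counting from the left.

Parse left to right into iambic (σˈσ) feet: (preg.ˈgu) (su.ˈsko) (bi.ˈme:).
Foot heads (stressed positions): 2, 4, 6.
End Rule Rightmost: primary stress on the rightmost head = syllable 6.
Primary stress: syllable 6 → preg.gu.su.sko.bi.ˈme:.

6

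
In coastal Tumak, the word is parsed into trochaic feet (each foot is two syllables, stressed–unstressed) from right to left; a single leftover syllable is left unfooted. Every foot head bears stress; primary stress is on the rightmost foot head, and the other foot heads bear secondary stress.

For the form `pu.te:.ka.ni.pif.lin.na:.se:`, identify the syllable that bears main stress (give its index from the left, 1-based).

7

Parse right to left into trochaic (ˈσσ) feet: (ˈpu.te:) (ˈka.ni) (ˈpif.lin) (ˈna:.se:).
Foot heads (stressed positions): 1, 3, 5, 7.
End Rule Rightmost: primary stress on the rightmost head = syllable 7.
Primary stress: syllable 7 → pu.te:.ka.ni.pif.lin.ˈna:.se:.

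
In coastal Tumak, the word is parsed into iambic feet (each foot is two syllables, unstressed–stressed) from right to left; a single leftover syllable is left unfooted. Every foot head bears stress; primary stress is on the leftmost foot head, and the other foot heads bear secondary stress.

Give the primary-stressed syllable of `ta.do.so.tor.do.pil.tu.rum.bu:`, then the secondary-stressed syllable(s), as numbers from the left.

Parse right to left into iambic (σˈσ) feet: ta (do.ˈso) (tor.ˈdo) (pil.ˈtu) (rum.ˈbu:). Syllable 1 is left unfooted.
Foot heads (stressed positions): 3, 5, 7, 9.
End Rule Leftmost: primary stress on the leftmost head = syllable 3.
Secondary stress on 5, 7, 9: ta.do.ˈso.tor.ˌdo.pil.ˌtu.rum.ˌbu:.

primary 3, secondary 5, 7, 9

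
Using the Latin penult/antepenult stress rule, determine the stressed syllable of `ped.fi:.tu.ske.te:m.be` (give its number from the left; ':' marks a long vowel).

Classical Latin: stress the penult if heavy (long vowel or closed), else the antepenult.
Weights: 4 ske L, 5 te:m H, 6 be L.
The penult (syllable 5, te:m) is heavy, so it takes stress.
Stress on syllable 5: ped.fi:.tu.ske.ˈte:m.be.

5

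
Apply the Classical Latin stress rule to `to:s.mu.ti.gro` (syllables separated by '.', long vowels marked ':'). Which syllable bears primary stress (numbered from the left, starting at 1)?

2

Classical Latin: stress the penult if heavy (long vowel or closed), else the antepenult.
Weights: 2 mu L, 3 ti L, 4 gro L.
The penult (syllable 3, ti) is light, so stress falls on the antepenult (syllable 2, mu).
Stress on syllable 2: to:s.ˈmu.ti.gro.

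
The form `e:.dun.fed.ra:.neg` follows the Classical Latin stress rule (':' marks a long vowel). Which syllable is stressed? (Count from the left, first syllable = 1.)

4

Classical Latin: stress the penult if heavy (long vowel or closed), else the antepenult.
Weights: 3 fed H, 4 ra: H, 5 neg H.
The penult (syllable 4, ra:) is heavy, so it takes stress.
Stress on syllable 4: e:.dun.fed.ˈra:.neg.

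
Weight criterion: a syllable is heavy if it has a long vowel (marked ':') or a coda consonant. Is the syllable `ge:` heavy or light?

`ge:`: long vowel, open (no coda). Long vowel → heavy.

heavy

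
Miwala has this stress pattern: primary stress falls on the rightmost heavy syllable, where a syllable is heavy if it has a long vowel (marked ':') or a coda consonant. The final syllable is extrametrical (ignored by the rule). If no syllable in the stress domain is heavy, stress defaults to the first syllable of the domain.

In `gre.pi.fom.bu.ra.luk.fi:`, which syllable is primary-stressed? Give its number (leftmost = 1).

The final syllable (7, fi:) is extrametrical; the stress domain is syllables 1–6.
Weights: 1 gre L, 2 pi L, 3 fom H, 4 bu L, 5 ra L, 6 luk H.
Heavy syllables in the domain: 3, 6. The rightmost is syllable 6 (luk).
Primary stress: syllable 6 → gre.pi.fom.bu.ra.ˈluk.fi:.

6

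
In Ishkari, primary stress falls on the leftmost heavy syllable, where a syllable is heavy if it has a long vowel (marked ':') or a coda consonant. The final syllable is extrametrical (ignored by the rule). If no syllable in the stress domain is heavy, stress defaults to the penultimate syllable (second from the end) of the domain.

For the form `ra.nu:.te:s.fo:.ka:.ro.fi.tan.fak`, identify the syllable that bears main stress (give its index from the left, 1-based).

2

The final syllable (9, fak) is extrametrical; the stress domain is syllables 1–8.
Weights: 1 ra L, 2 nu: H, 3 te:s H, 4 fo: H, 5 ka: H, 6 ro L, 7 fi L, 8 tan H.
Heavy syllables in the domain: 2, 3, 4, 5, 8. The leftmost is syllable 2 (nu:).
Primary stress: syllable 2 → ra.ˈnu:.te:s.fo:.ka:.ro.fi.tan.fak.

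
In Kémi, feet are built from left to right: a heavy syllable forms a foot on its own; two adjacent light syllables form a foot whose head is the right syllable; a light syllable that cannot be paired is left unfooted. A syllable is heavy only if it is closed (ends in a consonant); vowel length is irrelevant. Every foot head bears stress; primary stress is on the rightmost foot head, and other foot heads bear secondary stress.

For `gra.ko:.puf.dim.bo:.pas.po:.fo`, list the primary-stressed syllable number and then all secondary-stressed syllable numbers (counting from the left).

primary 8, secondary 2, 3, 4, 6

Weights: 1 gra L, 2 ko: L, 3 puf H, 4 dim H, 5 bo: L, 6 pas H, 7 po: L, 8 fo L.
Parse left to right (heavy = foot alone; LL = one foot; stranded L unfooted): (gra.ˈko:) (ˈpuf) (ˈdim) bo: (ˈpas) (po:.ˈfo).
Foot heads: 2, 3, 4, 6, 8.
Primary stress on the rightmost head = syllable 8.
Secondary stress on 2, 3, 4, 6: gra.ˌko:.ˌpuf.ˌdim.bo:.ˌpas.po:.ˈfo.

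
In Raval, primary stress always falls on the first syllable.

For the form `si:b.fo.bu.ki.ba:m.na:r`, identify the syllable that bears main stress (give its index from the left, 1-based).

1

The word has 6 syllables; the first syllable is syllable 1 (si:b).
Primary stress: syllable 1 → ˈsi:b.fo.bu.ki.ba:m.na:r.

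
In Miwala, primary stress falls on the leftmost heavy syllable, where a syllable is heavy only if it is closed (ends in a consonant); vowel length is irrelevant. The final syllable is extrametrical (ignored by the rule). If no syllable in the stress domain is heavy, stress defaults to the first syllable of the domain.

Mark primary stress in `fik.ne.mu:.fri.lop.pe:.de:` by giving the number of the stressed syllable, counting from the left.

The final syllable (7, de:) is extrametrical; the stress domain is syllables 1–6.
Weights: 1 fik H, 2 ne L, 3 mu: L, 4 fri L, 5 lop H, 6 pe: L.
Heavy syllables in the domain: 1, 5. The leftmost is syllable 1 (fik).
Primary stress: syllable 1 → ˈfik.ne.mu:.fri.lop.pe:.de:.

1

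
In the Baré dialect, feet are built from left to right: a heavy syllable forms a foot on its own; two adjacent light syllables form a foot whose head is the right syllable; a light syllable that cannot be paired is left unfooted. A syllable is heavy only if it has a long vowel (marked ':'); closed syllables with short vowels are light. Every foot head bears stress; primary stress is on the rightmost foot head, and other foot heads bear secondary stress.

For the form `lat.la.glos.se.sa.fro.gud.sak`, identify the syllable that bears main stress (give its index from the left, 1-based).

8

Weights: 1 lat L, 2 la L, 3 glos L, 4 se L, 5 sa L, 6 fro L, 7 gud L, 8 sak L.
Parse left to right (heavy = foot alone; LL = one foot; stranded L unfooted): (lat.ˈla) (glos.ˈse) (sa.ˈfro) (gud.ˈsak).
Foot heads: 2, 4, 6, 8.
Primary stress on the rightmost head = syllable 8.
Primary stress: syllable 8 → lat.la.glos.se.sa.fro.gud.ˈsak.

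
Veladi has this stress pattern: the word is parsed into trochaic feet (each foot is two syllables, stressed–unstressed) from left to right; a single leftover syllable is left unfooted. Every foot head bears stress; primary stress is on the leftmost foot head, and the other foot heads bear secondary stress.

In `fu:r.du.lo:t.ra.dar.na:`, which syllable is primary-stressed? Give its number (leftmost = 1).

Parse left to right into trochaic (ˈσσ) feet: (ˈfu:r.du) (ˈlo:t.ra) (ˈdar.na:).
Foot heads (stressed positions): 1, 3, 5.
End Rule Leftmost: primary stress on the leftmost head = syllable 1.
Primary stress: syllable 1 → ˈfu:r.du.lo:t.ra.dar.na:.

1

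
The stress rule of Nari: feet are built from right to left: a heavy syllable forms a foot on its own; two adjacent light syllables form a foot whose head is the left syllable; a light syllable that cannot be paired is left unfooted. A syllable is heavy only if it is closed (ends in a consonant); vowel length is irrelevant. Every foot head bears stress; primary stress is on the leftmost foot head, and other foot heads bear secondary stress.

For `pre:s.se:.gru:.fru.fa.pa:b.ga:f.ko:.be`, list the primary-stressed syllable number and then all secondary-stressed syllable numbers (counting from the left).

primary 1, secondary 2, 4, 6, 7, 8

Weights: 1 pre:s H, 2 se: L, 3 gru: L, 4 fru L, 5 fa L, 6 pa:b H, 7 ga:f H, 8 ko: L, 9 be L.
Parse right to left (heavy = foot alone; LL = one foot; stranded L unfooted): (ˈpre:s) (ˈse:.gru:) (ˈfru.fa) (ˈpa:b) (ˈga:f) (ˈko:.be).
Foot heads: 1, 2, 4, 6, 7, 8.
Primary stress on the leftmost head = syllable 1.
Secondary stress on 2, 4, 6, 7, 8: ˈpre:s.ˌse:.gru:.ˌfru.fa.ˌpa:b.ˌga:f.ˌko:.be.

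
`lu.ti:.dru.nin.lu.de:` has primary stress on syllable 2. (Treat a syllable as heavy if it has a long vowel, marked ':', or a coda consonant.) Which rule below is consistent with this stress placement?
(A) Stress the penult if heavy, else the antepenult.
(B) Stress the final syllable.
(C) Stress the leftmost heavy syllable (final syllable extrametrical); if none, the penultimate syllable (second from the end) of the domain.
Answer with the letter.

C

Rule A → syllable 4 (observed: 2).
Rule B → syllable 6 (observed: 2).
Rule C → syllable 2 ✓.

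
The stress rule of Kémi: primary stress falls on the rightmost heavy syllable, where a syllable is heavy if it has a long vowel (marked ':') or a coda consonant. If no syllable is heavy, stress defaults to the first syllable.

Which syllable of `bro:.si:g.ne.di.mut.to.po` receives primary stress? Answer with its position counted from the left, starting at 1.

5

Weights: 1 bro: H, 2 si:g H, 3 ne L, 4 di L, 5 mut H, 6 to L, 7 po L.
Heavy syllables in the domain: 1, 2, 5. The rightmost is syllable 5 (mut).
Primary stress: syllable 5 → bro:.si:g.ne.di.ˈmut.to.po.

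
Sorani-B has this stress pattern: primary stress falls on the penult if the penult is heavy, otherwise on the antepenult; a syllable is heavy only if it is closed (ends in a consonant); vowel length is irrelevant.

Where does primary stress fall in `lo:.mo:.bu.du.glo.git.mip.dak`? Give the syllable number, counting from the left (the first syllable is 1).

7

Weights: 6 git H, 7 mip H, 8 dak H.
The penult (syllable 7, mip) is heavy, so it takes stress.
Primary stress: syllable 7 → lo:.mo:.bu.du.glo.git.ˈmip.dak.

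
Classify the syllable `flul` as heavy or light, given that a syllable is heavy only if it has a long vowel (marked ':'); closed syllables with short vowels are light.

light

`flul`: short vowel, closed (coda /l/). Short vowel → light.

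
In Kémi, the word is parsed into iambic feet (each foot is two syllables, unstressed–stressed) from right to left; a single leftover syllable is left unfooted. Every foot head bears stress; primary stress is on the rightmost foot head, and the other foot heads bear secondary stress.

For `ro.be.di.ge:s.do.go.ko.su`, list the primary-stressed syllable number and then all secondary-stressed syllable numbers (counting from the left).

Parse right to left into iambic (σˈσ) feet: (ro.ˈbe) (di.ˈge:s) (do.ˈgo) (ko.ˈsu).
Foot heads (stressed positions): 2, 4, 6, 8.
End Rule Rightmost: primary stress on the rightmost head = syllable 8.
Secondary stress on 2, 4, 6: ro.ˌbe.di.ˌge:s.do.ˌgo.ko.ˈsu.

primary 8, secondary 2, 4, 6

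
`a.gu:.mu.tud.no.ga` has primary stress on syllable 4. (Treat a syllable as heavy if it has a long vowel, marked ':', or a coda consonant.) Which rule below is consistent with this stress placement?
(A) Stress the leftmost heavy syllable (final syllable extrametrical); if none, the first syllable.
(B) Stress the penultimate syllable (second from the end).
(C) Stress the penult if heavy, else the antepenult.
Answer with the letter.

Rule A → syllable 2 (observed: 4).
Rule B → syllable 5 (observed: 4).
Rule C → syllable 4 ✓.

C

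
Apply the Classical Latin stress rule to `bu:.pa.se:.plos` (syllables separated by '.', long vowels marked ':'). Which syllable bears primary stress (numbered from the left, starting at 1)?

3

Classical Latin: stress the penult if heavy (long vowel or closed), else the antepenult.
Weights: 2 pa L, 3 se: H, 4 plos H.
The penult (syllable 3, se:) is heavy, so it takes stress.
Stress on syllable 3: bu:.pa.ˈse:.plos.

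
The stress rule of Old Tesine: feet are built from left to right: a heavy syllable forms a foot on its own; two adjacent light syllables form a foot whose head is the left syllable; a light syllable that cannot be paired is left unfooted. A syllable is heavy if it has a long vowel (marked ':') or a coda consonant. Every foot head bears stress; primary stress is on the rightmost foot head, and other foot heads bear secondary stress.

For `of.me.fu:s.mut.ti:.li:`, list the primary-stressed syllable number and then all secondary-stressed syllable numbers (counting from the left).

primary 6, secondary 1, 3, 4, 5

Weights: 1 of H, 2 me L, 3 fu:s H, 4 mut H, 5 ti: H, 6 li: H.
Parse left to right (heavy = foot alone; LL = one foot; stranded L unfooted): (ˈof) me (ˈfu:s) (ˈmut) (ˈti:) (ˈli:).
Foot heads: 1, 3, 4, 5, 6.
Primary stress on the rightmost head = syllable 6.
Secondary stress on 1, 3, 4, 5: ˌof.me.ˌfu:s.ˌmut.ˌti:.ˈli:.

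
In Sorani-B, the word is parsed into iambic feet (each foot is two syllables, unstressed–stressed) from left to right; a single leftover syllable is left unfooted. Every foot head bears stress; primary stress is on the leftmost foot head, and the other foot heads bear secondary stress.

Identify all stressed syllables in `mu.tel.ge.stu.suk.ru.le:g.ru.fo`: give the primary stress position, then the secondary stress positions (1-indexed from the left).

primary 2, secondary 4, 6, 8

Parse left to right into iambic (σˈσ) feet: (mu.ˈtel) (ge.ˈstu) (suk.ˈru) (le:g.ˈru) fo. Syllable 9 is left unfooted.
Foot heads (stressed positions): 2, 4, 6, 8.
End Rule Leftmost: primary stress on the leftmost head = syllable 2.
Secondary stress on 4, 6, 8: mu.ˈtel.ge.ˌstu.suk.ˌru.le:g.ˌru.fo.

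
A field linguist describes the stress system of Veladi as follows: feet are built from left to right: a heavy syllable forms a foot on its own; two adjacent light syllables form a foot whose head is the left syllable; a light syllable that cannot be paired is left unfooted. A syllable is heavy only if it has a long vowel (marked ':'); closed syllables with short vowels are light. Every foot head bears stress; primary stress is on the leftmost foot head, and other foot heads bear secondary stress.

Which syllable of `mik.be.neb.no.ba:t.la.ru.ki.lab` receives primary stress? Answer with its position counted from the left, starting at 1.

1

Weights: 1 mik L, 2 be L, 3 neb L, 4 no L, 5 ba:t H, 6 la L, 7 ru L, 8 ki L, 9 lab L.
Parse left to right (heavy = foot alone; LL = one foot; stranded L unfooted): (ˈmik.be) (ˈneb.no) (ˈba:t) (ˈla.ru) (ˈki.lab).
Foot heads: 1, 3, 5, 6, 8.
Primary stress on the leftmost head = syllable 1.
Primary stress: syllable 1 → ˈmik.be.neb.no.ba:t.la.ru.ki.lab.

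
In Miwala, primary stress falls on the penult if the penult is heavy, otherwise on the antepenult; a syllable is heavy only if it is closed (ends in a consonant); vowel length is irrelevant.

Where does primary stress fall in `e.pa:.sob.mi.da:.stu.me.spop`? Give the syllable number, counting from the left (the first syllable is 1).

Weights: 6 stu L, 7 me L, 8 spop H.
The penult (syllable 7, me) is light, so stress falls on the antepenult (syllable 6, stu).
Primary stress: syllable 6 → e.pa:.sob.mi.da:.ˈstu.me.spop.

6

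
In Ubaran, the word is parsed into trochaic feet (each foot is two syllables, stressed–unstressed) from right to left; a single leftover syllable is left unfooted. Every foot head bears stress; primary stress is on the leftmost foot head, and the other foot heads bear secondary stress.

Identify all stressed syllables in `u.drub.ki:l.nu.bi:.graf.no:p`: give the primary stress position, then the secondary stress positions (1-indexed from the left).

primary 2, secondary 4, 6

Parse right to left into trochaic (ˈσσ) feet: u (ˈdrub.ki:l) (ˈnu.bi:) (ˈgraf.no:p). Syllable 1 is left unfooted.
Foot heads (stressed positions): 2, 4, 6.
End Rule Leftmost: primary stress on the leftmost head = syllable 2.
Secondary stress on 4, 6: u.ˈdrub.ki:l.ˌnu.bi:.ˌgraf.no:p.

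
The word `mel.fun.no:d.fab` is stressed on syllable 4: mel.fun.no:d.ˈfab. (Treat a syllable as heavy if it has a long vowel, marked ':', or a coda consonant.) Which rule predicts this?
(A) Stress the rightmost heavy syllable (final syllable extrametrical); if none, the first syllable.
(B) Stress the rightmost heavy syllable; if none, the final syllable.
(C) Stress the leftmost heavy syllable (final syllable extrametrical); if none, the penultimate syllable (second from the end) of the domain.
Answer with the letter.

Rule A → syllable 3 (observed: 4).
Rule B → syllable 4 ✓.
Rule C → syllable 1 (observed: 4).

B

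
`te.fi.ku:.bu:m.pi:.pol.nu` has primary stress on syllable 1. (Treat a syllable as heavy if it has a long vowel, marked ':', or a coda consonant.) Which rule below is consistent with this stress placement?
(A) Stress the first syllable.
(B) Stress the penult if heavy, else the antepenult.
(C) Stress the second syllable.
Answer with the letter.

A

Rule A → syllable 1 ✓.
Rule B → syllable 6 (observed: 1).
Rule C → syllable 2 (observed: 1).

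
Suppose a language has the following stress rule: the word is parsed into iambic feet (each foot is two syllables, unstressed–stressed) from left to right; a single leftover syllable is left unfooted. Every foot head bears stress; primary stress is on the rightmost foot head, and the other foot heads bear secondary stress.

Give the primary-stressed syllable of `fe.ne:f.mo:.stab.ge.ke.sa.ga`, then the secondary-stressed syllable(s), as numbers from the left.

primary 8, secondary 2, 4, 6

Parse left to right into iambic (σˈσ) feet: (fe.ˈne:f) (mo:.ˈstab) (ge.ˈke) (sa.ˈga).
Foot heads (stressed positions): 2, 4, 6, 8.
End Rule Rightmost: primary stress on the rightmost head = syllable 8.
Secondary stress on 2, 4, 6: fe.ˌne:f.mo:.ˌstab.ge.ˌke.sa.ˈga.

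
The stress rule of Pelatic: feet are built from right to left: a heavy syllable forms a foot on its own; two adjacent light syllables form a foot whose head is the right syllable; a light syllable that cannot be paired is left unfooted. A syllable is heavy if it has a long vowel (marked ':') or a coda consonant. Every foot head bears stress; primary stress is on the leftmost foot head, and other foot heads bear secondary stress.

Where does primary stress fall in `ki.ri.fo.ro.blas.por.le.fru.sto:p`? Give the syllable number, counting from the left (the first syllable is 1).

2

Weights: 1 ki L, 2 ri L, 3 fo L, 4 ro L, 5 blas H, 6 por H, 7 le L, 8 fru L, 9 sto:p H.
Parse right to left (heavy = foot alone; LL = one foot; stranded L unfooted): (ki.ˈri) (fo.ˈro) (ˈblas) (ˈpor) (le.ˈfru) (ˈsto:p).
Foot heads: 2, 4, 5, 6, 8, 9.
Primary stress on the leftmost head = syllable 2.
Primary stress: syllable 2 → ki.ˈri.fo.ro.blas.por.le.fru.sto:p.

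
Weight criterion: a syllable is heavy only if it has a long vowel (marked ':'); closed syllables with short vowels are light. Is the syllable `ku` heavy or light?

light

`ku`: short vowel, open (no coda). Short vowel → light.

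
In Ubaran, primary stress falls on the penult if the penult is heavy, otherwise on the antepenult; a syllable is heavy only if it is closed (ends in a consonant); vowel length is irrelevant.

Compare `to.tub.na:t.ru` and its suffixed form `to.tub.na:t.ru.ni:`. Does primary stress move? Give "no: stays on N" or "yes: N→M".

Base `to.tub.na:t.ru` (4 syllables):
  Weights: 2 tub H, 3 na:t H, 4 ru L.
  The penult (syllable 3, na:t) is heavy, so it takes stress.
  → primary stress on syllable 3.
Suffixed `to.tub.na:t.ru.ni:` (5 syllables):
  Weights: 3 na:t H, 4 ru L, 5 ni: L.
  The penult (syllable 4, ru) is light, so stress falls on the antepenult (syllable 3, na:t).
  → primary stress on syllable 3.

no: stays on 3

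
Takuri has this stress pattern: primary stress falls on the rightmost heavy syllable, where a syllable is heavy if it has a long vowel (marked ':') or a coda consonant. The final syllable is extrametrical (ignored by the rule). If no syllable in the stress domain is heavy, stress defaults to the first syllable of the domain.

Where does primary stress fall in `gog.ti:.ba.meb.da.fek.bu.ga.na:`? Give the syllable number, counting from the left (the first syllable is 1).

6

The final syllable (9, na:) is extrametrical; the stress domain is syllables 1–8.
Weights: 1 gog H, 2 ti: H, 3 ba L, 4 meb H, 5 da L, 6 fek H, 7 bu L, 8 ga L.
Heavy syllables in the domain: 1, 2, 4, 6. The rightmost is syllable 6 (fek).
Primary stress: syllable 6 → gog.ti:.ba.meb.da.ˈfek.bu.ga.na:.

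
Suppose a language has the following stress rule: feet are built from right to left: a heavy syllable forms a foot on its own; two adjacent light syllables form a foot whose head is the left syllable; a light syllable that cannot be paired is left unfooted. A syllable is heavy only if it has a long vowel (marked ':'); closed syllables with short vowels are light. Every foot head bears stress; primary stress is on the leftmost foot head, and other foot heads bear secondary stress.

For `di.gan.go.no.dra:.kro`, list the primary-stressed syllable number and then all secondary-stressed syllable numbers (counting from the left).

primary 1, secondary 3, 5

Weights: 1 di L, 2 gan L, 3 go L, 4 no L, 5 dra: H, 6 kro L.
Parse right to left (heavy = foot alone; LL = one foot; stranded L unfooted): (ˈdi.gan) (ˈgo.no) (ˈdra:) kro.
Foot heads: 1, 3, 5.
Primary stress on the leftmost head = syllable 1.
Secondary stress on 3, 5: ˈdi.gan.ˌgo.no.ˌdra:.kro.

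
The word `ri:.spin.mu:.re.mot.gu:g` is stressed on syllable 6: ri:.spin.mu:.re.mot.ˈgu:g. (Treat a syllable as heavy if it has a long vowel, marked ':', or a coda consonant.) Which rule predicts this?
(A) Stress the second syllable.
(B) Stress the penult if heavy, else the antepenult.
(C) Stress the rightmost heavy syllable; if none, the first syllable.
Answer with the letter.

Rule A → syllable 2 (observed: 6).
Rule B → syllable 5 (observed: 6).
Rule C → syllable 6 ✓.

C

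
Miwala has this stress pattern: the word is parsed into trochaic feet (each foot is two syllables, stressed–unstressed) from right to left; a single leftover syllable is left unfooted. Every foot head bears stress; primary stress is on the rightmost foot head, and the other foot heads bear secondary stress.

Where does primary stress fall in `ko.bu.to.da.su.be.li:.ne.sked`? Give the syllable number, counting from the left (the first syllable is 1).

Parse right to left into trochaic (ˈσσ) feet: ko (ˈbu.to) (ˈda.su) (ˈbe.li:) (ˈne.sked). Syllable 1 is left unfooted.
Foot heads (stressed positions): 2, 4, 6, 8.
End Rule Rightmost: primary stress on the rightmost head = syllable 8.
Primary stress: syllable 8 → ko.bu.to.da.su.be.li:.ˈne.sked.

8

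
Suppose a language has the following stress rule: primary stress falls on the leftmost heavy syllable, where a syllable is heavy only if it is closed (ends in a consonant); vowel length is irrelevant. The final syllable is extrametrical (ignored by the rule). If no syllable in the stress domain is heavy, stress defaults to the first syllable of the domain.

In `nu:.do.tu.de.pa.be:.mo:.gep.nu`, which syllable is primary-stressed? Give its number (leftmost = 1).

8

The final syllable (9, nu) is extrametrical; the stress domain is syllables 1–8.
Weights: 1 nu: L, 2 do L, 3 tu L, 4 de L, 5 pa L, 6 be: L, 7 mo: L, 8 gep H.
Heavy syllables in the domain: 8. The leftmost is syllable 8 (gep).
Primary stress: syllable 8 → nu:.do.tu.de.pa.be:.mo:.ˈgep.nu.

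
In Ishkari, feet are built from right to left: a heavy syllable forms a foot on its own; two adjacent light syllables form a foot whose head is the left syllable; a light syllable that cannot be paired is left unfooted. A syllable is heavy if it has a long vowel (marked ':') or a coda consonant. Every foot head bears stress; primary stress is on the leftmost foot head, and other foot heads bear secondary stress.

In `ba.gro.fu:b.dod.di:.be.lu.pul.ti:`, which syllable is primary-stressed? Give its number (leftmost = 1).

1

Weights: 1 ba L, 2 gro L, 3 fu:b H, 4 dod H, 5 di: H, 6 be L, 7 lu L, 8 pul H, 9 ti: H.
Parse right to left (heavy = foot alone; LL = one foot; stranded L unfooted): (ˈba.gro) (ˈfu:b) (ˈdod) (ˈdi:) (ˈbe.lu) (ˈpul) (ˈti:).
Foot heads: 1, 3, 4, 5, 6, 8, 9.
Primary stress on the leftmost head = syllable 1.
Primary stress: syllable 1 → ˈba.gro.fu:b.dod.di:.be.lu.pul.ti:.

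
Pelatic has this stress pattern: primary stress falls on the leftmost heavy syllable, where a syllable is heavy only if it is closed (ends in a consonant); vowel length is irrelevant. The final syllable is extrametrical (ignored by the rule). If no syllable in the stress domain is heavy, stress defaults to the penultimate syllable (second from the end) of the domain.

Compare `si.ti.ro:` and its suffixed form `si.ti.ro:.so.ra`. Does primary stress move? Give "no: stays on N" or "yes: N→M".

yes: 1→3

Base `si.ti.ro:` (3 syllables):
  The final syllable (3, ro:) is extrametrical; the stress domain is syllables 1–2.
  Weights: 1 si L, 2 ti L.
  No heavy syllable in the domain; default to the penultimate syllable (second from the end) of the domain = syllable 1.
  → primary stress on syllable 1.
Suffixed `si.ti.ro:.so.ra` (5 syllables):
  The final syllable (5, ra) is extrametrical; the stress domain is syllables 1–4.
  Weights: 1 si L, 2 ti L, 3 ro: L, 4 so L.
  No heavy syllable in the domain; default to the penultimate syllable (second from the end) of the domain = syllable 3.
  → primary stress on syllable 3.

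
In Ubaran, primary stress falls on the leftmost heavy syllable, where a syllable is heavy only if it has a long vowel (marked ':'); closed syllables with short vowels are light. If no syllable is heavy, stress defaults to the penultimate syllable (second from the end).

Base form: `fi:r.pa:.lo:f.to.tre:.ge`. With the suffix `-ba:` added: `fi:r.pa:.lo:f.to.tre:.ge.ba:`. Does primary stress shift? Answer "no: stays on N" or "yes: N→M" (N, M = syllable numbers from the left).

no: stays on 1

Base `fi:r.pa:.lo:f.to.tre:.ge` (6 syllables):
  Weights: 1 fi:r H, 2 pa: H, 3 lo:f H, 4 to L, 5 tre: H, 6 ge L.
  Heavy syllables in the domain: 1, 2, 3, 5. The leftmost is syllable 1 (fi:r).
  → primary stress on syllable 1.
Suffixed `fi:r.pa:.lo:f.to.tre:.ge.ba:` (7 syllables):
  Weights: 1 fi:r H, 2 pa: H, 3 lo:f H, 4 to L, 5 tre: H, 6 ge L, 7 ba: H.
  Heavy syllables in the domain: 1, 2, 3, 5, 7. The leftmost is syllable 1 (fi:r).
  → primary stress on syllable 1.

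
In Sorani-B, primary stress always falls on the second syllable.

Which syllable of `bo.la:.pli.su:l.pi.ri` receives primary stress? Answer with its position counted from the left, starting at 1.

2

The word has 6 syllables; the second syllable is syllable 2 (la:).
Primary stress: syllable 2 → bo.ˈla:.pli.su:l.pi.ri.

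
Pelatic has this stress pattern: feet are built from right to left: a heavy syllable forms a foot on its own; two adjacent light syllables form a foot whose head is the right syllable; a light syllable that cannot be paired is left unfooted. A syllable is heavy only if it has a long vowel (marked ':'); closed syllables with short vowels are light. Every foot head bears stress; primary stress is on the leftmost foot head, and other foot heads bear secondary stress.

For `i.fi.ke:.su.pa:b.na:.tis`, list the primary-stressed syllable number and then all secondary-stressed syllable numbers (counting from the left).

Weights: 1 i L, 2 fi L, 3 ke: H, 4 su L, 5 pa:b H, 6 na: H, 7 tis L.
Parse right to left (heavy = foot alone; LL = one foot; stranded L unfooted): (i.ˈfi) (ˈke:) su (ˈpa:b) (ˈna:) tis.
Foot heads: 2, 3, 5, 6.
Primary stress on the leftmost head = syllable 2.
Secondary stress on 3, 5, 6: i.ˈfi.ˌke:.su.ˌpa:b.ˌna:.tis.

primary 2, secondary 3, 5, 6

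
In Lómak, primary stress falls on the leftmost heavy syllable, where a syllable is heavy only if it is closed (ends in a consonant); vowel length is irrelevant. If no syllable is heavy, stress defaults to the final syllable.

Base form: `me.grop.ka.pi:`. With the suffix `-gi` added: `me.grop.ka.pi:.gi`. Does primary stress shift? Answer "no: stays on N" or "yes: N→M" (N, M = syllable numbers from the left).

no: stays on 2

Base `me.grop.ka.pi:` (4 syllables):
  Weights: 1 me L, 2 grop H, 3 ka L, 4 pi: L.
  Heavy syllables in the domain: 2. The leftmost is syllable 2 (grop).
  → primary stress on syllable 2.
Suffixed `me.grop.ka.pi:.gi` (5 syllables):
  Weights: 1 me L, 2 grop H, 3 ka L, 4 pi: L, 5 gi L.
  Heavy syllables in the domain: 2. The leftmost is syllable 2 (grop).
  → primary stress on syllable 2.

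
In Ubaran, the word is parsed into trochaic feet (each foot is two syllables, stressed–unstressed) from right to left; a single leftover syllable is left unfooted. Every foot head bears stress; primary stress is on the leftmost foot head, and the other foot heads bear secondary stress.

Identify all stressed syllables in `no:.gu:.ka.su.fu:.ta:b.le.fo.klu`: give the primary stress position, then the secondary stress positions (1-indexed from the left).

Parse right to left into trochaic (ˈσσ) feet: no: (ˈgu:.ka) (ˈsu.fu:) (ˈta:b.le) (ˈfo.klu). Syllable 1 is left unfooted.
Foot heads (stressed positions): 2, 4, 6, 8.
End Rule Leftmost: primary stress on the leftmost head = syllable 2.
Secondary stress on 4, 6, 8: no:.ˈgu:.ka.ˌsu.fu:.ˌta:b.le.ˌfo.klu.

primary 2, secondary 4, 6, 8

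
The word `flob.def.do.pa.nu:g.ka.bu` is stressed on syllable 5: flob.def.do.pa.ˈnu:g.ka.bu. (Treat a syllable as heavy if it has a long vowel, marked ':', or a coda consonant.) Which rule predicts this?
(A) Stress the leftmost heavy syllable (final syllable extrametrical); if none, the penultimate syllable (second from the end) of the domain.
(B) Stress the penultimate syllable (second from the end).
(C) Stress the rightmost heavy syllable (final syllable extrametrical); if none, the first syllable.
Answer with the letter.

C

Rule A → syllable 1 (observed: 5).
Rule B → syllable 6 (observed: 5).
Rule C → syllable 5 ✓.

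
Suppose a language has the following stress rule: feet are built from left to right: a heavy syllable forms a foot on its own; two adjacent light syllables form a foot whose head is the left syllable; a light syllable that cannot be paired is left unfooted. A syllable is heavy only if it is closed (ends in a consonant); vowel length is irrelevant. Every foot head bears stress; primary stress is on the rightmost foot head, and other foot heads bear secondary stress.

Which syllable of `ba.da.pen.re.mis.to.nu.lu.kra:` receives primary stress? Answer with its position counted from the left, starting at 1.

8

Weights: 1 ba L, 2 da L, 3 pen H, 4 re L, 5 mis H, 6 to L, 7 nu L, 8 lu L, 9 kra: L.
Parse left to right (heavy = foot alone; LL = one foot; stranded L unfooted): (ˈba.da) (ˈpen) re (ˈmis) (ˈto.nu) (ˈlu.kra:).
Foot heads: 1, 3, 5, 6, 8.
Primary stress on the rightmost head = syllable 8.
Primary stress: syllable 8 → ba.da.pen.re.mis.to.nu.ˈlu.kra:.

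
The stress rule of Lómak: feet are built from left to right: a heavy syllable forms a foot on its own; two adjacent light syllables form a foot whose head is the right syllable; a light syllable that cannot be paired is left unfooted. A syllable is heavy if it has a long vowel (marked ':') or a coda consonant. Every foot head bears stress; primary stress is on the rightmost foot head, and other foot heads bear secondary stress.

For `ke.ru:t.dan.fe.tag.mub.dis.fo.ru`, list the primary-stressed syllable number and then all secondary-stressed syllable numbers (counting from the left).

primary 9, secondary 2, 3, 5, 6, 7

Weights: 1 ke L, 2 ru:t H, 3 dan H, 4 fe L, 5 tag H, 6 mub H, 7 dis H, 8 fo L, 9 ru L.
Parse left to right (heavy = foot alone; LL = one foot; stranded L unfooted): ke (ˈru:t) (ˈdan) fe (ˈtag) (ˈmub) (ˈdis) (fo.ˈru).
Foot heads: 2, 3, 5, 6, 7, 9.
Primary stress on the rightmost head = syllable 9.
Secondary stress on 2, 3, 5, 6, 7: ke.ˌru:t.ˌdan.fe.ˌtag.ˌmub.ˌdis.fo.ˈru.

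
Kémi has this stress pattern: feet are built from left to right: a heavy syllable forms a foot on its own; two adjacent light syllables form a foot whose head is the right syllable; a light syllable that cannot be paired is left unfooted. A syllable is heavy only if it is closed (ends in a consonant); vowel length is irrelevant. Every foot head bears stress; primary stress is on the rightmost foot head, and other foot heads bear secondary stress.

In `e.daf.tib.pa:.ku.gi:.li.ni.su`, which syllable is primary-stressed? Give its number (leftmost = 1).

Weights: 1 e L, 2 daf H, 3 tib H, 4 pa: L, 5 ku L, 6 gi: L, 7 li L, 8 ni L, 9 su L.
Parse left to right (heavy = foot alone; LL = one foot; stranded L unfooted): e (ˈdaf) (ˈtib) (pa:.ˈku) (gi:.ˈli) (ni.ˈsu).
Foot heads: 2, 3, 5, 7, 9.
Primary stress on the rightmost head = syllable 9.
Primary stress: syllable 9 → e.daf.tib.pa:.ku.gi:.li.ni.ˈsu.

9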